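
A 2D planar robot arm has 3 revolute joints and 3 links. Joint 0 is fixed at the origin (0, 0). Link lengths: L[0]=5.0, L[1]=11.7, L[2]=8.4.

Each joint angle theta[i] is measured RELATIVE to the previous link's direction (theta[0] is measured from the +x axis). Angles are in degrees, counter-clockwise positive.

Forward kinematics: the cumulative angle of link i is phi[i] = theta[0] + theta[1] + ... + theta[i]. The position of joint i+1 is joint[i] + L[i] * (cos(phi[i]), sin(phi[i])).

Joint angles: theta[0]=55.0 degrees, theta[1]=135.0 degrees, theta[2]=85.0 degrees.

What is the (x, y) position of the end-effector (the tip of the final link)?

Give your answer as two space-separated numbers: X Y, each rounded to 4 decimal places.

joint[0] = (0.0000, 0.0000)  (base)
link 0: phi[0] = 55 = 55 deg
  cos(55 deg) = 0.5736, sin(55 deg) = 0.8192
  joint[1] = (0.0000, 0.0000) + 5 * (0.5736, 0.8192) = (0.0000 + 2.8679, 0.0000 + 4.0958) = (2.8679, 4.0958)
link 1: phi[1] = 55 + 135 = 190 deg
  cos(190 deg) = -0.9848, sin(190 deg) = -0.1736
  joint[2] = (2.8679, 4.0958) + 11.7 * (-0.9848, -0.1736) = (2.8679 + -11.5223, 4.0958 + -2.0317) = (-8.6544, 2.0641)
link 2: phi[2] = 55 + 135 + 85 = 275 deg
  cos(275 deg) = 0.0872, sin(275 deg) = -0.9962
  joint[3] = (-8.6544, 2.0641) + 8.4 * (0.0872, -0.9962) = (-8.6544 + 0.7321, 2.0641 + -8.3680) = (-7.9223, -6.3040)
End effector: (-7.9223, -6.3040)

Answer: -7.9223 -6.3040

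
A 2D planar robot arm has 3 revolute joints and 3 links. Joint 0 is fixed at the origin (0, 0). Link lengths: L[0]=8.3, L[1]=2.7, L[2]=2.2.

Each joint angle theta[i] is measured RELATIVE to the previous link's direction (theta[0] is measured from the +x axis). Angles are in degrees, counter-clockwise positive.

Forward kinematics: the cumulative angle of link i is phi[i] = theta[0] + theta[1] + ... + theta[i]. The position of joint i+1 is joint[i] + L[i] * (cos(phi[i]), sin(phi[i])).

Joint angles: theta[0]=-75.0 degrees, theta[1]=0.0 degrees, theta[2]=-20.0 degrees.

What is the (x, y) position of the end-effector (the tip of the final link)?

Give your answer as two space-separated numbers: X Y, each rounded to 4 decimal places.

joint[0] = (0.0000, 0.0000)  (base)
link 0: phi[0] = -75 = -75 deg
  cos(-75 deg) = 0.2588, sin(-75 deg) = -0.9659
  joint[1] = (0.0000, 0.0000) + 8.3 * (0.2588, -0.9659) = (0.0000 + 2.1482, 0.0000 + -8.0172) = (2.1482, -8.0172)
link 1: phi[1] = -75 + 0 = -75 deg
  cos(-75 deg) = 0.2588, sin(-75 deg) = -0.9659
  joint[2] = (2.1482, -8.0172) + 2.7 * (0.2588, -0.9659) = (2.1482 + 0.6988, -8.0172 + -2.6080) = (2.8470, -10.6252)
link 2: phi[2] = -75 + 0 + -20 = -95 deg
  cos(-95 deg) = -0.0872, sin(-95 deg) = -0.9962
  joint[3] = (2.8470, -10.6252) + 2.2 * (-0.0872, -0.9962) = (2.8470 + -0.1917, -10.6252 + -2.1916) = (2.6553, -12.8168)
End effector: (2.6553, -12.8168)

Answer: 2.6553 -12.8168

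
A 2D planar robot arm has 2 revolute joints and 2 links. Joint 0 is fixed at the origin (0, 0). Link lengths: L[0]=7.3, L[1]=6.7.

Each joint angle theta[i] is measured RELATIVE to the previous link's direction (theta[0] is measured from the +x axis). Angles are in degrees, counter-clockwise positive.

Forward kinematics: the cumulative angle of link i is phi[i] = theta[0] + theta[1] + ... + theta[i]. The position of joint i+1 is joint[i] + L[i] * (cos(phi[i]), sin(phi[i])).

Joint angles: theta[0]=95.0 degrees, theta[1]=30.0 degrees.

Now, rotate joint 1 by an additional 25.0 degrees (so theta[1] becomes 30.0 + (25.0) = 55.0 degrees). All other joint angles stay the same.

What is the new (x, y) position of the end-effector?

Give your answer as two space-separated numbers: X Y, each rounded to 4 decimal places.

joint[0] = (0.0000, 0.0000)  (base)
link 0: phi[0] = 95 = 95 deg
  cos(95 deg) = -0.0872, sin(95 deg) = 0.9962
  joint[1] = (0.0000, 0.0000) + 7.3 * (-0.0872, 0.9962) = (0.0000 + -0.6362, 0.0000 + 7.2722) = (-0.6362, 7.2722)
link 1: phi[1] = 95 + 55 = 150 deg
  cos(150 deg) = -0.8660, sin(150 deg) = 0.5000
  joint[2] = (-0.6362, 7.2722) + 6.7 * (-0.8660, 0.5000) = (-0.6362 + -5.8024, 7.2722 + 3.3500) = (-6.4386, 10.6222)
End effector: (-6.4386, 10.6222)

Answer: -6.4386 10.6222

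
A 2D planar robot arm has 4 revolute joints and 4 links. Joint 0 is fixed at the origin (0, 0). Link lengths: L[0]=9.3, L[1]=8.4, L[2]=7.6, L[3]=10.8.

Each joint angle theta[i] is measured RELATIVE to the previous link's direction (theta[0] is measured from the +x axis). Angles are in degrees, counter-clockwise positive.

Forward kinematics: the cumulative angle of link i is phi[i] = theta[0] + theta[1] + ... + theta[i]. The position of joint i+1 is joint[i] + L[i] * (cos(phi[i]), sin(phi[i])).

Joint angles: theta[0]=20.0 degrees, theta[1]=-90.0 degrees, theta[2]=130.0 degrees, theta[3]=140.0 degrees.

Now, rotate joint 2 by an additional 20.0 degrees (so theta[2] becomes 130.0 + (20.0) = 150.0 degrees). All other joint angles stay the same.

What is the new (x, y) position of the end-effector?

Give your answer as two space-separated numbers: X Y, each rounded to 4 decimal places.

joint[0] = (0.0000, 0.0000)  (base)
link 0: phi[0] = 20 = 20 deg
  cos(20 deg) = 0.9397, sin(20 deg) = 0.3420
  joint[1] = (0.0000, 0.0000) + 9.3 * (0.9397, 0.3420) = (0.0000 + 8.7391, 0.0000 + 3.1808) = (8.7391, 3.1808)
link 1: phi[1] = 20 + -90 = -70 deg
  cos(-70 deg) = 0.3420, sin(-70 deg) = -0.9397
  joint[2] = (8.7391, 3.1808) + 8.4 * (0.3420, -0.9397) = (8.7391 + 2.8730, 3.1808 + -7.8934) = (11.6121, -4.7126)
link 2: phi[2] = 20 + -90 + 150 = 80 deg
  cos(80 deg) = 0.1736, sin(80 deg) = 0.9848
  joint[3] = (11.6121, -4.7126) + 7.6 * (0.1736, 0.9848) = (11.6121 + 1.3197, -4.7126 + 7.4845) = (12.9318, 2.7719)
link 3: phi[3] = 20 + -90 + 150 + 140 = 220 deg
  cos(220 deg) = -0.7660, sin(220 deg) = -0.6428
  joint[4] = (12.9318, 2.7719) + 10.8 * (-0.7660, -0.6428) = (12.9318 + -8.2733, 2.7719 + -6.9421) = (4.6586, -4.1702)
End effector: (4.6586, -4.1702)

Answer: 4.6586 -4.1702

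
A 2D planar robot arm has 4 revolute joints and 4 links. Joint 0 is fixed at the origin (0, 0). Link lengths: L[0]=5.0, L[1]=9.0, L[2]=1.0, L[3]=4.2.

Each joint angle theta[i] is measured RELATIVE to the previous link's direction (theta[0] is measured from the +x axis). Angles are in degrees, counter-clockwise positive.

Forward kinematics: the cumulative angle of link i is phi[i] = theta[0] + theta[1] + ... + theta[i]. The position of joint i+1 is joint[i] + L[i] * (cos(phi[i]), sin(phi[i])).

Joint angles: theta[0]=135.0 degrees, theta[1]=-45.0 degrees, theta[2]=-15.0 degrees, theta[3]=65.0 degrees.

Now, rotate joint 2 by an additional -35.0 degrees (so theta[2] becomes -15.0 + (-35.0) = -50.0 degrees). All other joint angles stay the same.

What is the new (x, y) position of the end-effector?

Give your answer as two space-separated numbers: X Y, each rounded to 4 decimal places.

Answer: -3.8565 17.2352

Derivation:
joint[0] = (0.0000, 0.0000)  (base)
link 0: phi[0] = 135 = 135 deg
  cos(135 deg) = -0.7071, sin(135 deg) = 0.7071
  joint[1] = (0.0000, 0.0000) + 5 * (-0.7071, 0.7071) = (0.0000 + -3.5355, 0.0000 + 3.5355) = (-3.5355, 3.5355)
link 1: phi[1] = 135 + -45 = 90 deg
  cos(90 deg) = 0.0000, sin(90 deg) = 1.0000
  joint[2] = (-3.5355, 3.5355) + 9 * (0.0000, 1.0000) = (-3.5355 + 0.0000, 3.5355 + 9.0000) = (-3.5355, 12.5355)
link 2: phi[2] = 135 + -45 + -50 = 40 deg
  cos(40 deg) = 0.7660, sin(40 deg) = 0.6428
  joint[3] = (-3.5355, 12.5355) + 1 * (0.7660, 0.6428) = (-3.5355 + 0.7660, 12.5355 + 0.6428) = (-2.7695, 13.1783)
link 3: phi[3] = 135 + -45 + -50 + 65 = 105 deg
  cos(105 deg) = -0.2588, sin(105 deg) = 0.9659
  joint[4] = (-2.7695, 13.1783) + 4.2 * (-0.2588, 0.9659) = (-2.7695 + -1.0870, 13.1783 + 4.0569) = (-3.8565, 17.2352)
End effector: (-3.8565, 17.2352)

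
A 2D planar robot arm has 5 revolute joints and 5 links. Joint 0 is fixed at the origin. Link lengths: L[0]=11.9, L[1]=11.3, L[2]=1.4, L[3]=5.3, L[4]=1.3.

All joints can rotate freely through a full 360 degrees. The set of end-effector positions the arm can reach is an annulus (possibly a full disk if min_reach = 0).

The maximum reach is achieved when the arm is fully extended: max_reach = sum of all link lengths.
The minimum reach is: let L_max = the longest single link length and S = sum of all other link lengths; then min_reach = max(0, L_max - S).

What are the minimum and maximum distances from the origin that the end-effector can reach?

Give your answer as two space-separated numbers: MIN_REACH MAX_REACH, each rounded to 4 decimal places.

Link lengths: [11.9, 11.3, 1.4, 5.3, 1.3]
max_reach = 11.9 + 11.3 + 1.4 + 5.3 + 1.3 = 31.2
L_max = max([11.9, 11.3, 1.4, 5.3, 1.3]) = 11.9
S (sum of others) = 31.2 - 11.9 = 19.3
min_reach = max(0, 11.9 - 19.3) = max(0, -7.4) = 0

Answer: 0.0000 31.2000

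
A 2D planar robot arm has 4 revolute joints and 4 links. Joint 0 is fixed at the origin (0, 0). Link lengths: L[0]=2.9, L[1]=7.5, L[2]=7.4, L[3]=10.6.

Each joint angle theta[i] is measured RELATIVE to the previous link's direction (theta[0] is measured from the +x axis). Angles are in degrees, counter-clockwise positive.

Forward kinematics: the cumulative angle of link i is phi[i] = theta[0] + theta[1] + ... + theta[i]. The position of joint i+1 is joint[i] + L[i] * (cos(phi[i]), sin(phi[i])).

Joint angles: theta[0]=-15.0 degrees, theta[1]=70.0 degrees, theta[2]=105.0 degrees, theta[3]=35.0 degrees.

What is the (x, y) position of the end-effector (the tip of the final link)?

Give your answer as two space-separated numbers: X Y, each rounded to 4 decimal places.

Answer: -10.0895 5.1805

Derivation:
joint[0] = (0.0000, 0.0000)  (base)
link 0: phi[0] = -15 = -15 deg
  cos(-15 deg) = 0.9659, sin(-15 deg) = -0.2588
  joint[1] = (0.0000, 0.0000) + 2.9 * (0.9659, -0.2588) = (0.0000 + 2.8012, 0.0000 + -0.7506) = (2.8012, -0.7506)
link 1: phi[1] = -15 + 70 = 55 deg
  cos(55 deg) = 0.5736, sin(55 deg) = 0.8192
  joint[2] = (2.8012, -0.7506) + 7.5 * (0.5736, 0.8192) = (2.8012 + 4.3018, -0.7506 + 6.1436) = (7.1030, 5.3931)
link 2: phi[2] = -15 + 70 + 105 = 160 deg
  cos(160 deg) = -0.9397, sin(160 deg) = 0.3420
  joint[3] = (7.1030, 5.3931) + 7.4 * (-0.9397, 0.3420) = (7.1030 + -6.9537, 5.3931 + 2.5309) = (0.1493, 7.9240)
link 3: phi[3] = -15 + 70 + 105 + 35 = 195 deg
  cos(195 deg) = -0.9659, sin(195 deg) = -0.2588
  joint[4] = (0.1493, 7.9240) + 10.6 * (-0.9659, -0.2588) = (0.1493 + -10.2388, 7.9240 + -2.7435) = (-10.0895, 5.1805)
End effector: (-10.0895, 5.1805)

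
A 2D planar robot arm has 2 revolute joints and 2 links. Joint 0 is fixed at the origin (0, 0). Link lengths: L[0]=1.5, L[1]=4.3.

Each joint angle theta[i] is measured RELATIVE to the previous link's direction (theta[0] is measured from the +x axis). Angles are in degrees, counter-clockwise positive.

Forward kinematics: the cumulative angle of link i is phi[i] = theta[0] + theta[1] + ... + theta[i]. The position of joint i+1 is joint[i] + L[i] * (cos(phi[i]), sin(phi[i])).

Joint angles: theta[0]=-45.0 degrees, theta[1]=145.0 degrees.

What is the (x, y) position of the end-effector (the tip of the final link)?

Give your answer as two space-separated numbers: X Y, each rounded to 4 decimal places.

Answer: 0.3140 3.1740

Derivation:
joint[0] = (0.0000, 0.0000)  (base)
link 0: phi[0] = -45 = -45 deg
  cos(-45 deg) = 0.7071, sin(-45 deg) = -0.7071
  joint[1] = (0.0000, 0.0000) + 1.5 * (0.7071, -0.7071) = (0.0000 + 1.0607, 0.0000 + -1.0607) = (1.0607, -1.0607)
link 1: phi[1] = -45 + 145 = 100 deg
  cos(100 deg) = -0.1736, sin(100 deg) = 0.9848
  joint[2] = (1.0607, -1.0607) + 4.3 * (-0.1736, 0.9848) = (1.0607 + -0.7467, -1.0607 + 4.2347) = (0.3140, 3.1740)
End effector: (0.3140, 3.1740)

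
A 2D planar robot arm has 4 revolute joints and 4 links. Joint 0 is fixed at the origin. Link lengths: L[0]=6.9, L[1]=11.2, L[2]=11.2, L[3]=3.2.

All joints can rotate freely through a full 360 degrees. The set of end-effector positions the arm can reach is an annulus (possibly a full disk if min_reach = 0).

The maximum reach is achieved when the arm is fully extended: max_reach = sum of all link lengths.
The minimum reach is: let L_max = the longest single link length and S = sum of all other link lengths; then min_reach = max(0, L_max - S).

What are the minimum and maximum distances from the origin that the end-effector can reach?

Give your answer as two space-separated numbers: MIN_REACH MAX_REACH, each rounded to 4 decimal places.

Link lengths: [6.9, 11.2, 11.2, 3.2]
max_reach = 6.9 + 11.2 + 11.2 + 3.2 = 32.5
L_max = max([6.9, 11.2, 11.2, 3.2]) = 11.2
S (sum of others) = 32.5 - 11.2 = 21.3
min_reach = max(0, 11.2 - 21.3) = max(0, -10.1) = 0

Answer: 0.0000 32.5000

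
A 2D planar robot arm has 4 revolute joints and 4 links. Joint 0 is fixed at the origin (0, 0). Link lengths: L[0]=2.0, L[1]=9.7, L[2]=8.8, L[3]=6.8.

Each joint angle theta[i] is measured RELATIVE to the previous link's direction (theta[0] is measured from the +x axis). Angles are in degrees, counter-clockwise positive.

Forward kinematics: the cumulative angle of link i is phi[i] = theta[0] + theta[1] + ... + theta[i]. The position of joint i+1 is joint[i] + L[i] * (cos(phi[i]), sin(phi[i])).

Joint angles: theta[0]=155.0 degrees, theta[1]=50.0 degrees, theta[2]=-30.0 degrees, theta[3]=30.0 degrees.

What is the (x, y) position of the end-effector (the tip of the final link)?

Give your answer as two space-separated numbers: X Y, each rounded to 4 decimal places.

Answer: -25.5332 -5.3610

Derivation:
joint[0] = (0.0000, 0.0000)  (base)
link 0: phi[0] = 155 = 155 deg
  cos(155 deg) = -0.9063, sin(155 deg) = 0.4226
  joint[1] = (0.0000, 0.0000) + 2 * (-0.9063, 0.4226) = (0.0000 + -1.8126, 0.0000 + 0.8452) = (-1.8126, 0.8452)
link 1: phi[1] = 155 + 50 = 205 deg
  cos(205 deg) = -0.9063, sin(205 deg) = -0.4226
  joint[2] = (-1.8126, 0.8452) + 9.7 * (-0.9063, -0.4226) = (-1.8126 + -8.7912, 0.8452 + -4.0994) = (-10.6038, -3.2542)
link 2: phi[2] = 155 + 50 + -30 = 175 deg
  cos(175 deg) = -0.9962, sin(175 deg) = 0.0872
  joint[3] = (-10.6038, -3.2542) + 8.8 * (-0.9962, 0.0872) = (-10.6038 + -8.7665, -3.2542 + 0.7670) = (-19.3703, -2.4872)
link 3: phi[3] = 155 + 50 + -30 + 30 = 205 deg
  cos(205 deg) = -0.9063, sin(205 deg) = -0.4226
  joint[4] = (-19.3703, -2.4872) + 6.8 * (-0.9063, -0.4226) = (-19.3703 + -6.1629, -2.4872 + -2.8738) = (-25.5332, -5.3610)
End effector: (-25.5332, -5.3610)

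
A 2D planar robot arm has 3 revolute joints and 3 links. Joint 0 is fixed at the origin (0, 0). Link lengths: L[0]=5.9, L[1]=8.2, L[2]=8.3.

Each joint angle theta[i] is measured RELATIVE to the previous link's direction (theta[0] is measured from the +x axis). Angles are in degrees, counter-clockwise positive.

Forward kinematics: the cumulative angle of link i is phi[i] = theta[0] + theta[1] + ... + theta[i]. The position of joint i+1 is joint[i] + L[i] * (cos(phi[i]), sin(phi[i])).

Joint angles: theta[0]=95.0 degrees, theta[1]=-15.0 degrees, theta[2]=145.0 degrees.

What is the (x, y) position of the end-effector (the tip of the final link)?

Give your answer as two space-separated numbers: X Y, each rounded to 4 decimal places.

Answer: -4.9593 8.0840

Derivation:
joint[0] = (0.0000, 0.0000)  (base)
link 0: phi[0] = 95 = 95 deg
  cos(95 deg) = -0.0872, sin(95 deg) = 0.9962
  joint[1] = (0.0000, 0.0000) + 5.9 * (-0.0872, 0.9962) = (0.0000 + -0.5142, 0.0000 + 5.8775) = (-0.5142, 5.8775)
link 1: phi[1] = 95 + -15 = 80 deg
  cos(80 deg) = 0.1736, sin(80 deg) = 0.9848
  joint[2] = (-0.5142, 5.8775) + 8.2 * (0.1736, 0.9848) = (-0.5142 + 1.4239, 5.8775 + 8.0754) = (0.9097, 13.9530)
link 2: phi[2] = 95 + -15 + 145 = 225 deg
  cos(225 deg) = -0.7071, sin(225 deg) = -0.7071
  joint[3] = (0.9097, 13.9530) + 8.3 * (-0.7071, -0.7071) = (0.9097 + -5.8690, 13.9530 + -5.8690) = (-4.9593, 8.0840)
End effector: (-4.9593, 8.0840)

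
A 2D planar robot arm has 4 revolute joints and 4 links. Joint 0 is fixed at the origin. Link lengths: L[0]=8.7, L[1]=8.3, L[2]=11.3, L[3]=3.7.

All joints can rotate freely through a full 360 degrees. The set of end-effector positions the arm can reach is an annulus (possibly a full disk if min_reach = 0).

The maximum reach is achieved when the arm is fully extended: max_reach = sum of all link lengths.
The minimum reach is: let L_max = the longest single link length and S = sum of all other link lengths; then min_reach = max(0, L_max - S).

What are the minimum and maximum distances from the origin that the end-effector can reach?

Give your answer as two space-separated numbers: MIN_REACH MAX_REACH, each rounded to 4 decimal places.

Answer: 0.0000 32.0000

Derivation:
Link lengths: [8.7, 8.3, 11.3, 3.7]
max_reach = 8.7 + 8.3 + 11.3 + 3.7 = 32
L_max = max([8.7, 8.3, 11.3, 3.7]) = 11.3
S (sum of others) = 32 - 11.3 = 20.7
min_reach = max(0, 11.3 - 20.7) = max(0, -9.4) = 0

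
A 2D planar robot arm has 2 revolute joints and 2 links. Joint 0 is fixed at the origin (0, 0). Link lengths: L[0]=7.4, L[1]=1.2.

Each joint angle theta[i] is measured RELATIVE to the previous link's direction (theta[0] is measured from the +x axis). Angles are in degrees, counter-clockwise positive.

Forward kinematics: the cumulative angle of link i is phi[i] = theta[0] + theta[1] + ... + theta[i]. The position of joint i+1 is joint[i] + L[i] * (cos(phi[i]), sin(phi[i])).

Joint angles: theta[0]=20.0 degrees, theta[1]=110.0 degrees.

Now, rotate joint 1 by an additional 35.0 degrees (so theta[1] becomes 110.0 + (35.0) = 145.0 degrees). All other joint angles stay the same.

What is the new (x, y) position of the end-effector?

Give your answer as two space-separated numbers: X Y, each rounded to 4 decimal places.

joint[0] = (0.0000, 0.0000)  (base)
link 0: phi[0] = 20 = 20 deg
  cos(20 deg) = 0.9397, sin(20 deg) = 0.3420
  joint[1] = (0.0000, 0.0000) + 7.4 * (0.9397, 0.3420) = (0.0000 + 6.9537, 0.0000 + 2.5309) = (6.9537, 2.5309)
link 1: phi[1] = 20 + 145 = 165 deg
  cos(165 deg) = -0.9659, sin(165 deg) = 0.2588
  joint[2] = (6.9537, 2.5309) + 1.2 * (-0.9659, 0.2588) = (6.9537 + -1.1591, 2.5309 + 0.3106) = (5.7946, 2.8415)
End effector: (5.7946, 2.8415)

Answer: 5.7946 2.8415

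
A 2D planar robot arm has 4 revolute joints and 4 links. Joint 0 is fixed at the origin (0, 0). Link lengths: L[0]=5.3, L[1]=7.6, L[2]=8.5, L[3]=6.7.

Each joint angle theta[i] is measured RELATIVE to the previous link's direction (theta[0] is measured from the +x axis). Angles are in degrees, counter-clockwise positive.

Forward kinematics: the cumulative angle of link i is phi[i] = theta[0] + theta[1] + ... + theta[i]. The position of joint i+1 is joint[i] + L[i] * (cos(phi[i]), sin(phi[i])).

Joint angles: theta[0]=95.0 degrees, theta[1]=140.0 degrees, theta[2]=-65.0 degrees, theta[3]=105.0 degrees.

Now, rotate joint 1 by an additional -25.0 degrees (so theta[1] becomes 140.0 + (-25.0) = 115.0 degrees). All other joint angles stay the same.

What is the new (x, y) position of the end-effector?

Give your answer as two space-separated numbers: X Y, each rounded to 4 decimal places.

Answer: -16.2980 0.0593

Derivation:
joint[0] = (0.0000, 0.0000)  (base)
link 0: phi[0] = 95 = 95 deg
  cos(95 deg) = -0.0872, sin(95 deg) = 0.9962
  joint[1] = (0.0000, 0.0000) + 5.3 * (-0.0872, 0.9962) = (0.0000 + -0.4619, 0.0000 + 5.2798) = (-0.4619, 5.2798)
link 1: phi[1] = 95 + 115 = 210 deg
  cos(210 deg) = -0.8660, sin(210 deg) = -0.5000
  joint[2] = (-0.4619, 5.2798) + 7.6 * (-0.8660, -0.5000) = (-0.4619 + -6.5818, 5.2798 + -3.8000) = (-7.0437, 1.4798)
link 2: phi[2] = 95 + 115 + -65 = 145 deg
  cos(145 deg) = -0.8192, sin(145 deg) = 0.5736
  joint[3] = (-7.0437, 1.4798) + 8.5 * (-0.8192, 0.5736) = (-7.0437 + -6.9628, 1.4798 + 4.8754) = (-14.0065, 6.3552)
link 3: phi[3] = 95 + 115 + -65 + 105 = 250 deg
  cos(250 deg) = -0.3420, sin(250 deg) = -0.9397
  joint[4] = (-14.0065, 6.3552) + 6.7 * (-0.3420, -0.9397) = (-14.0065 + -2.2915, 6.3552 + -6.2959) = (-16.2980, 0.0593)
End effector: (-16.2980, 0.0593)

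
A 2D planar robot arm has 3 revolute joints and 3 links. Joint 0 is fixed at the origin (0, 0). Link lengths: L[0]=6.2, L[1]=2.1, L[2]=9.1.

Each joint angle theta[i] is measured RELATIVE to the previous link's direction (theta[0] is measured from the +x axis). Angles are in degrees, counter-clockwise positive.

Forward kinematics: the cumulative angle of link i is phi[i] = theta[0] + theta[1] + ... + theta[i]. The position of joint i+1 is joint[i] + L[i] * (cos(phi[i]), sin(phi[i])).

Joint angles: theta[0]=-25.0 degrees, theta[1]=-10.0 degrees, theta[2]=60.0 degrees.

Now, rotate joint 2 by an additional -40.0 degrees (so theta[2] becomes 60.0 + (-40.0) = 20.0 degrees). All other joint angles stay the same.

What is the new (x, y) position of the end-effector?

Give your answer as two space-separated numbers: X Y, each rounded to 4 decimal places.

Answer: 16.1293 -6.1800

Derivation:
joint[0] = (0.0000, 0.0000)  (base)
link 0: phi[0] = -25 = -25 deg
  cos(-25 deg) = 0.9063, sin(-25 deg) = -0.4226
  joint[1] = (0.0000, 0.0000) + 6.2 * (0.9063, -0.4226) = (0.0000 + 5.6191, 0.0000 + -2.6202) = (5.6191, -2.6202)
link 1: phi[1] = -25 + -10 = -35 deg
  cos(-35 deg) = 0.8192, sin(-35 deg) = -0.5736
  joint[2] = (5.6191, -2.6202) + 2.1 * (0.8192, -0.5736) = (5.6191 + 1.7202, -2.6202 + -1.2045) = (7.3393, -3.8247)
link 2: phi[2] = -25 + -10 + 20 = -15 deg
  cos(-15 deg) = 0.9659, sin(-15 deg) = -0.2588
  joint[3] = (7.3393, -3.8247) + 9.1 * (0.9659, -0.2588) = (7.3393 + 8.7899, -3.8247 + -2.3553) = (16.1293, -6.1800)
End effector: (16.1293, -6.1800)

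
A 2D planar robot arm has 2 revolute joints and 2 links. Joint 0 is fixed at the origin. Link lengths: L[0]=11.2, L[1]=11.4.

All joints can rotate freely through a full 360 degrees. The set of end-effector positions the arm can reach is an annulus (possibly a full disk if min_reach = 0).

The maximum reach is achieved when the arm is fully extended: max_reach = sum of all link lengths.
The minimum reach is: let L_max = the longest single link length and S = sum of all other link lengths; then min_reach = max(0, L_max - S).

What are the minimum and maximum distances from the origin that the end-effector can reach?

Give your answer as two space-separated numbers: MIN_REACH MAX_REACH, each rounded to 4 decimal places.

Link lengths: [11.2, 11.4]
max_reach = 11.2 + 11.4 = 22.6
L_max = max([11.2, 11.4]) = 11.4
S (sum of others) = 22.6 - 11.4 = 11.2
min_reach = max(0, 11.4 - 11.2) = max(0, 0.2) = 0.2

Answer: 0.2000 22.6000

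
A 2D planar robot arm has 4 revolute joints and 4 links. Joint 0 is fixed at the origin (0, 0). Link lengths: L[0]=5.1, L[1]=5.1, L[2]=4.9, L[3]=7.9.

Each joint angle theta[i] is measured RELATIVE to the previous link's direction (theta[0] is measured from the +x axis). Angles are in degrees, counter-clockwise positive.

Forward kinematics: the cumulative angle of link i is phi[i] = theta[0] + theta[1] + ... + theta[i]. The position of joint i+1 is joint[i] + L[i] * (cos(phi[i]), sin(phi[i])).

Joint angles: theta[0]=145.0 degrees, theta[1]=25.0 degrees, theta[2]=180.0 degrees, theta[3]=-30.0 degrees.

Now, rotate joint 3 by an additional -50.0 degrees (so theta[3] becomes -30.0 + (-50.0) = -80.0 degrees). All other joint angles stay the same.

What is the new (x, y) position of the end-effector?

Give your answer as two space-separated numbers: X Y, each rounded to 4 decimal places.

Answer: -4.3746 -4.9400

Derivation:
joint[0] = (0.0000, 0.0000)  (base)
link 0: phi[0] = 145 = 145 deg
  cos(145 deg) = -0.8192, sin(145 deg) = 0.5736
  joint[1] = (0.0000, 0.0000) + 5.1 * (-0.8192, 0.5736) = (0.0000 + -4.1777, 0.0000 + 2.9252) = (-4.1777, 2.9252)
link 1: phi[1] = 145 + 25 = 170 deg
  cos(170 deg) = -0.9848, sin(170 deg) = 0.1736
  joint[2] = (-4.1777, 2.9252) + 5.1 * (-0.9848, 0.1736) = (-4.1777 + -5.0225, 2.9252 + 0.8856) = (-9.2002, 3.8108)
link 2: phi[2] = 145 + 25 + 180 = 350 deg
  cos(350 deg) = 0.9848, sin(350 deg) = -0.1736
  joint[3] = (-9.2002, 3.8108) + 4.9 * (0.9848, -0.1736) = (-9.2002 + 4.8256, 3.8108 + -0.8509) = (-4.3746, 2.9600)
link 3: phi[3] = 145 + 25 + 180 + -80 = 270 deg
  cos(270 deg) = -0.0000, sin(270 deg) = -1.0000
  joint[4] = (-4.3746, 2.9600) + 7.9 * (-0.0000, -1.0000) = (-4.3746 + -0.0000, 2.9600 + -7.9000) = (-4.3746, -4.9400)
End effector: (-4.3746, -4.9400)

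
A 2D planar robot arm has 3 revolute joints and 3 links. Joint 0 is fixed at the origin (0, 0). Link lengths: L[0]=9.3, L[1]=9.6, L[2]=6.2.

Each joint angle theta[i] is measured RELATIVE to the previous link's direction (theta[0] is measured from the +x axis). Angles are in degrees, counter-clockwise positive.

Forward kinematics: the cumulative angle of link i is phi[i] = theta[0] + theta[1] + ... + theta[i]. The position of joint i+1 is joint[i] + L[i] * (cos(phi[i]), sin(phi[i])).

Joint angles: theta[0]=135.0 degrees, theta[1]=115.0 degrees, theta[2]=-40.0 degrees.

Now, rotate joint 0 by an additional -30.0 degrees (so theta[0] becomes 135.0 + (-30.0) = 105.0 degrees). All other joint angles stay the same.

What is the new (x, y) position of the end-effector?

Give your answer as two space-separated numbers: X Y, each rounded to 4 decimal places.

Answer: -15.9610 2.8123

Derivation:
joint[0] = (0.0000, 0.0000)  (base)
link 0: phi[0] = 105 = 105 deg
  cos(105 deg) = -0.2588, sin(105 deg) = 0.9659
  joint[1] = (0.0000, 0.0000) + 9.3 * (-0.2588, 0.9659) = (0.0000 + -2.4070, 0.0000 + 8.9831) = (-2.4070, 8.9831)
link 1: phi[1] = 105 + 115 = 220 deg
  cos(220 deg) = -0.7660, sin(220 deg) = -0.6428
  joint[2] = (-2.4070, 8.9831) + 9.6 * (-0.7660, -0.6428) = (-2.4070 + -7.3540, 8.9831 + -6.1708) = (-9.7610, 2.8123)
link 2: phi[2] = 105 + 115 + -40 = 180 deg
  cos(180 deg) = -1.0000, sin(180 deg) = 0.0000
  joint[3] = (-9.7610, 2.8123) + 6.2 * (-1.0000, 0.0000) = (-9.7610 + -6.2000, 2.8123 + 0.0000) = (-15.9610, 2.8123)
End effector: (-15.9610, 2.8123)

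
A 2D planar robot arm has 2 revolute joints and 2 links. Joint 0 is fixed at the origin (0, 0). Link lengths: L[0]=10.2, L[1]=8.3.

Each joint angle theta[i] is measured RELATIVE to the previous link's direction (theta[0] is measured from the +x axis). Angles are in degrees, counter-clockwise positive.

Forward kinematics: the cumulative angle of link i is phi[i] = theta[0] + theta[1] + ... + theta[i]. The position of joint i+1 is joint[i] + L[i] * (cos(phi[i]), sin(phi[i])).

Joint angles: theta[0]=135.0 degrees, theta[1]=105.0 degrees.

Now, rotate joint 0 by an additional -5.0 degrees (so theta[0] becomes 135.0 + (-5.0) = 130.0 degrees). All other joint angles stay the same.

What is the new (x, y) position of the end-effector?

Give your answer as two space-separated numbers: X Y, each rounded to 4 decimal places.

joint[0] = (0.0000, 0.0000)  (base)
link 0: phi[0] = 130 = 130 deg
  cos(130 deg) = -0.6428, sin(130 deg) = 0.7660
  joint[1] = (0.0000, 0.0000) + 10.2 * (-0.6428, 0.7660) = (0.0000 + -6.5564, 0.0000 + 7.8137) = (-6.5564, 7.8137)
link 1: phi[1] = 130 + 105 = 235 deg
  cos(235 deg) = -0.5736, sin(235 deg) = -0.8192
  joint[2] = (-6.5564, 7.8137) + 8.3 * (-0.5736, -0.8192) = (-6.5564 + -4.7607, 7.8137 + -6.7990) = (-11.3171, 1.0147)
End effector: (-11.3171, 1.0147)

Answer: -11.3171 1.0147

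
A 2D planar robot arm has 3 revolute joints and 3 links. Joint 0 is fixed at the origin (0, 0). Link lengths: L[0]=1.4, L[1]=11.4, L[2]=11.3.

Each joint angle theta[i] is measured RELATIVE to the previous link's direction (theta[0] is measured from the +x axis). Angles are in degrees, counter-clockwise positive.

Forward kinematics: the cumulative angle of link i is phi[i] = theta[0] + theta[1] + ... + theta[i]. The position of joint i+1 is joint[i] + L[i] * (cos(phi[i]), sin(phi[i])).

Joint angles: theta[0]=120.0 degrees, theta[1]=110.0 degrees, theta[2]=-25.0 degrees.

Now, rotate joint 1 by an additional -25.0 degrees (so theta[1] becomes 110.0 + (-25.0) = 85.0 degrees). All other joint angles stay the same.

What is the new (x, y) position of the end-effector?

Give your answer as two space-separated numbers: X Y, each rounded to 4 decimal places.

Answer: -22.3319 -3.6054

Derivation:
joint[0] = (0.0000, 0.0000)  (base)
link 0: phi[0] = 120 = 120 deg
  cos(120 deg) = -0.5000, sin(120 deg) = 0.8660
  joint[1] = (0.0000, 0.0000) + 1.4 * (-0.5000, 0.8660) = (0.0000 + -0.7000, 0.0000 + 1.2124) = (-0.7000, 1.2124)
link 1: phi[1] = 120 + 85 = 205 deg
  cos(205 deg) = -0.9063, sin(205 deg) = -0.4226
  joint[2] = (-0.7000, 1.2124) + 11.4 * (-0.9063, -0.4226) = (-0.7000 + -10.3319, 1.2124 + -4.8178) = (-11.0319, -3.6054)
link 2: phi[2] = 120 + 85 + -25 = 180 deg
  cos(180 deg) = -1.0000, sin(180 deg) = 0.0000
  joint[3] = (-11.0319, -3.6054) + 11.3 * (-1.0000, 0.0000) = (-11.0319 + -11.3000, -3.6054 + 0.0000) = (-22.3319, -3.6054)
End effector: (-22.3319, -3.6054)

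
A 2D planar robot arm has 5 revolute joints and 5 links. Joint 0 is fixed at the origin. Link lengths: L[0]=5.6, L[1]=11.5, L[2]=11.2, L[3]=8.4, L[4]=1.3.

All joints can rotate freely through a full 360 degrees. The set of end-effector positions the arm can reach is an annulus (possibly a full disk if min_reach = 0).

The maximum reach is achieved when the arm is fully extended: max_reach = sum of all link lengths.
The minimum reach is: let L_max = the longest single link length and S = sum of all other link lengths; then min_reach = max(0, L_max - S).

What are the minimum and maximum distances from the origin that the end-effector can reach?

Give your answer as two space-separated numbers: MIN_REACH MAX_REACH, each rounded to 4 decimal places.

Answer: 0.0000 38.0000

Derivation:
Link lengths: [5.6, 11.5, 11.2, 8.4, 1.3]
max_reach = 5.6 + 11.5 + 11.2 + 8.4 + 1.3 = 38
L_max = max([5.6, 11.5, 11.2, 8.4, 1.3]) = 11.5
S (sum of others) = 38 - 11.5 = 26.5
min_reach = max(0, 11.5 - 26.5) = max(0, -15) = 0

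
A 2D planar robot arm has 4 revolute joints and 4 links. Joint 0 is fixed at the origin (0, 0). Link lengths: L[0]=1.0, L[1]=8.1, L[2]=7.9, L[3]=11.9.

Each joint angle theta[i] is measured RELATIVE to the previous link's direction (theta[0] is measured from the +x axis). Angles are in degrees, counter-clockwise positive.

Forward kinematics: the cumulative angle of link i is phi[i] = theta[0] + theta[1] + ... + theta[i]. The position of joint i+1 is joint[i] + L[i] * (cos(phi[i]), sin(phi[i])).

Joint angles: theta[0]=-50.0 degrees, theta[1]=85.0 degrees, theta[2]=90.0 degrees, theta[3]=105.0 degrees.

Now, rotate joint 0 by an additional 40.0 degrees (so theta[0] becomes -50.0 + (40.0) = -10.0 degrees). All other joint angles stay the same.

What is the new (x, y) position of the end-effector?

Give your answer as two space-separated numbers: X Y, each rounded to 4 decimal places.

Answer: -4.5496 -2.2050

Derivation:
joint[0] = (0.0000, 0.0000)  (base)
link 0: phi[0] = -10 = -10 deg
  cos(-10 deg) = 0.9848, sin(-10 deg) = -0.1736
  joint[1] = (0.0000, 0.0000) + 1 * (0.9848, -0.1736) = (0.0000 + 0.9848, 0.0000 + -0.1736) = (0.9848, -0.1736)
link 1: phi[1] = -10 + 85 = 75 deg
  cos(75 deg) = 0.2588, sin(75 deg) = 0.9659
  joint[2] = (0.9848, -0.1736) + 8.1 * (0.2588, 0.9659) = (0.9848 + 2.0964, -0.1736 + 7.8240) = (3.0812, 7.6504)
link 2: phi[2] = -10 + 85 + 90 = 165 deg
  cos(165 deg) = -0.9659, sin(165 deg) = 0.2588
  joint[3] = (3.0812, 7.6504) + 7.9 * (-0.9659, 0.2588) = (3.0812 + -7.6308, 7.6504 + 2.0447) = (-4.5496, 9.6950)
link 3: phi[3] = -10 + 85 + 90 + 105 = 270 deg
  cos(270 deg) = -0.0000, sin(270 deg) = -1.0000
  joint[4] = (-4.5496, 9.6950) + 11.9 * (-0.0000, -1.0000) = (-4.5496 + -0.0000, 9.6950 + -11.9000) = (-4.5496, -2.2050)
End effector: (-4.5496, -2.2050)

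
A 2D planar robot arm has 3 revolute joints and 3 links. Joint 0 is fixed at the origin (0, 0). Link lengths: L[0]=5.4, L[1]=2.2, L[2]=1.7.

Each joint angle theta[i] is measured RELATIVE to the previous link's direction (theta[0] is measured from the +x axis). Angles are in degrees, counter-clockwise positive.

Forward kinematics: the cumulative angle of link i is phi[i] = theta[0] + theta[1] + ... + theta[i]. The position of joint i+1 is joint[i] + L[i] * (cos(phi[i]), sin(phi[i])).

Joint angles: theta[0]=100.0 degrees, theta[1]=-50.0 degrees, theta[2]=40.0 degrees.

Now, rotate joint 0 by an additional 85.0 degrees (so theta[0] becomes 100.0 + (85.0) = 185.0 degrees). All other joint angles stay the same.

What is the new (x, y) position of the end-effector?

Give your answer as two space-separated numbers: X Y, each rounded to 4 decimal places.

joint[0] = (0.0000, 0.0000)  (base)
link 0: phi[0] = 185 = 185 deg
  cos(185 deg) = -0.9962, sin(185 deg) = -0.0872
  joint[1] = (0.0000, 0.0000) + 5.4 * (-0.9962, -0.0872) = (0.0000 + -5.3795, 0.0000 + -0.4706) = (-5.3795, -0.4706)
link 1: phi[1] = 185 + -50 = 135 deg
  cos(135 deg) = -0.7071, sin(135 deg) = 0.7071
  joint[2] = (-5.3795, -0.4706) + 2.2 * (-0.7071, 0.7071) = (-5.3795 + -1.5556, -0.4706 + 1.5556) = (-6.9351, 1.0850)
link 2: phi[2] = 185 + -50 + 40 = 175 deg
  cos(175 deg) = -0.9962, sin(175 deg) = 0.0872
  joint[3] = (-6.9351, 1.0850) + 1.7 * (-0.9962, 0.0872) = (-6.9351 + -1.6935, 1.0850 + 0.1482) = (-8.6286, 1.2332)
End effector: (-8.6286, 1.2332)

Answer: -8.6286 1.2332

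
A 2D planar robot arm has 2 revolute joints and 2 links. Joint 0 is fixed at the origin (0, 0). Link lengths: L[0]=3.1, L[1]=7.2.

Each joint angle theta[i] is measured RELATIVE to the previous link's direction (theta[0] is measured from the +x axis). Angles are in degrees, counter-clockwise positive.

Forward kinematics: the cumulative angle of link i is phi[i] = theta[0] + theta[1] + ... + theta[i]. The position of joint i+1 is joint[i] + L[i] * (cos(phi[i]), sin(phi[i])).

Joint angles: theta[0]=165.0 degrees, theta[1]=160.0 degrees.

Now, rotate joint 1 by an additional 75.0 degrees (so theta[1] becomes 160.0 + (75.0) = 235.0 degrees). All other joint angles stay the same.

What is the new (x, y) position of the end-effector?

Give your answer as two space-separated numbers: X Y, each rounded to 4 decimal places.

joint[0] = (0.0000, 0.0000)  (base)
link 0: phi[0] = 165 = 165 deg
  cos(165 deg) = -0.9659, sin(165 deg) = 0.2588
  joint[1] = (0.0000, 0.0000) + 3.1 * (-0.9659, 0.2588) = (0.0000 + -2.9944, 0.0000 + 0.8023) = (-2.9944, 0.8023)
link 1: phi[1] = 165 + 235 = 400 deg
  cos(400 deg) = 0.7660, sin(400 deg) = 0.6428
  joint[2] = (-2.9944, 0.8023) + 7.2 * (0.7660, 0.6428) = (-2.9944 + 5.5155, 0.8023 + 4.6281) = (2.5211, 5.4304)
End effector: (2.5211, 5.4304)

Answer: 2.5211 5.4304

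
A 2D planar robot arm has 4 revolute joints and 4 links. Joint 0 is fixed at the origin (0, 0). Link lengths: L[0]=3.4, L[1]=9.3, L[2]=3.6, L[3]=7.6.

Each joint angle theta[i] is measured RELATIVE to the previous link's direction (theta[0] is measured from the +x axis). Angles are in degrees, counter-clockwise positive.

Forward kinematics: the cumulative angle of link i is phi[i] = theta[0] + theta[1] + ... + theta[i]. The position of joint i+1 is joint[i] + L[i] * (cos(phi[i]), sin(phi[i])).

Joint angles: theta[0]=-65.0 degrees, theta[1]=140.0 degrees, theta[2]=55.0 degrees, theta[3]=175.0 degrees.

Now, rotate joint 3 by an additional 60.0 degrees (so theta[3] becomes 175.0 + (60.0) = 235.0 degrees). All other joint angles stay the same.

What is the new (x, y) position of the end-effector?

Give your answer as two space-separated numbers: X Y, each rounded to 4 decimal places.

Answer: 9.1010 9.3218

Derivation:
joint[0] = (0.0000, 0.0000)  (base)
link 0: phi[0] = -65 = -65 deg
  cos(-65 deg) = 0.4226, sin(-65 deg) = -0.9063
  joint[1] = (0.0000, 0.0000) + 3.4 * (0.4226, -0.9063) = (0.0000 + 1.4369, 0.0000 + -3.0814) = (1.4369, -3.0814)
link 1: phi[1] = -65 + 140 = 75 deg
  cos(75 deg) = 0.2588, sin(75 deg) = 0.9659
  joint[2] = (1.4369, -3.0814) + 9.3 * (0.2588, 0.9659) = (1.4369 + 2.4070, -3.0814 + 8.9831) = (3.8439, 5.9017)
link 2: phi[2] = -65 + 140 + 55 = 130 deg
  cos(130 deg) = -0.6428, sin(130 deg) = 0.7660
  joint[3] = (3.8439, 5.9017) + 3.6 * (-0.6428, 0.7660) = (3.8439 + -2.3140, 5.9017 + 2.7578) = (1.5299, 8.6594)
link 3: phi[3] = -65 + 140 + 55 + 235 = 365 deg
  cos(365 deg) = 0.9962, sin(365 deg) = 0.0872
  joint[4] = (1.5299, 8.6594) + 7.6 * (0.9962, 0.0872) = (1.5299 + 7.5711, 8.6594 + 0.6624) = (9.1010, 9.3218)
End effector: (9.1010, 9.3218)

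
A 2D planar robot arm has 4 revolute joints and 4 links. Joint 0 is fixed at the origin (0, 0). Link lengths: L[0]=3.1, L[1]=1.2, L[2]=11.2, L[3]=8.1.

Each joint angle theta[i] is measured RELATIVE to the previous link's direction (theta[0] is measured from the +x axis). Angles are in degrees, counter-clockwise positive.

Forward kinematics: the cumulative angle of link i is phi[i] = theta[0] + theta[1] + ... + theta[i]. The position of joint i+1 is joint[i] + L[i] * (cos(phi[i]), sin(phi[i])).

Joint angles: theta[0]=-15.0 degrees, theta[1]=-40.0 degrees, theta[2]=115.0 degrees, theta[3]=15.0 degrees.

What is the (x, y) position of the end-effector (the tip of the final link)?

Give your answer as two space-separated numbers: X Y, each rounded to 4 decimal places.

Answer: 11.3791 15.7382

Derivation:
joint[0] = (0.0000, 0.0000)  (base)
link 0: phi[0] = -15 = -15 deg
  cos(-15 deg) = 0.9659, sin(-15 deg) = -0.2588
  joint[1] = (0.0000, 0.0000) + 3.1 * (0.9659, -0.2588) = (0.0000 + 2.9944, 0.0000 + -0.8023) = (2.9944, -0.8023)
link 1: phi[1] = -15 + -40 = -55 deg
  cos(-55 deg) = 0.5736, sin(-55 deg) = -0.8192
  joint[2] = (2.9944, -0.8023) + 1.2 * (0.5736, -0.8192) = (2.9944 + 0.6883, -0.8023 + -0.9830) = (3.6827, -1.7853)
link 2: phi[2] = -15 + -40 + 115 = 60 deg
  cos(60 deg) = 0.5000, sin(60 deg) = 0.8660
  joint[3] = (3.6827, -1.7853) + 11.2 * (0.5000, 0.8660) = (3.6827 + 5.6000, -1.7853 + 9.6995) = (9.2827, 7.9142)
link 3: phi[3] = -15 + -40 + 115 + 15 = 75 deg
  cos(75 deg) = 0.2588, sin(75 deg) = 0.9659
  joint[4] = (9.2827, 7.9142) + 8.1 * (0.2588, 0.9659) = (9.2827 + 2.0964, 7.9142 + 7.8240) = (11.3791, 15.7382)
End effector: (11.3791, 15.7382)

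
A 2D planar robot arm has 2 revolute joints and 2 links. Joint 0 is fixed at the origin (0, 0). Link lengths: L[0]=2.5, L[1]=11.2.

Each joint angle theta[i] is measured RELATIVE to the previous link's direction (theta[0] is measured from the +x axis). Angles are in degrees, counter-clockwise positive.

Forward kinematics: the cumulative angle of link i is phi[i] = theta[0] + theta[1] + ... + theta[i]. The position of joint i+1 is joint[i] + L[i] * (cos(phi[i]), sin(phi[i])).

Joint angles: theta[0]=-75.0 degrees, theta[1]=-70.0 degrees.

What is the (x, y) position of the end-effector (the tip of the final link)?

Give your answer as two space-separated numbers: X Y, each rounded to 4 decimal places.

Answer: -8.5275 -8.8389

Derivation:
joint[0] = (0.0000, 0.0000)  (base)
link 0: phi[0] = -75 = -75 deg
  cos(-75 deg) = 0.2588, sin(-75 deg) = -0.9659
  joint[1] = (0.0000, 0.0000) + 2.5 * (0.2588, -0.9659) = (0.0000 + 0.6470, 0.0000 + -2.4148) = (0.6470, -2.4148)
link 1: phi[1] = -75 + -70 = -145 deg
  cos(-145 deg) = -0.8192, sin(-145 deg) = -0.5736
  joint[2] = (0.6470, -2.4148) + 11.2 * (-0.8192, -0.5736) = (0.6470 + -9.1745, -2.4148 + -6.4241) = (-8.5275, -8.8389)
End effector: (-8.5275, -8.8389)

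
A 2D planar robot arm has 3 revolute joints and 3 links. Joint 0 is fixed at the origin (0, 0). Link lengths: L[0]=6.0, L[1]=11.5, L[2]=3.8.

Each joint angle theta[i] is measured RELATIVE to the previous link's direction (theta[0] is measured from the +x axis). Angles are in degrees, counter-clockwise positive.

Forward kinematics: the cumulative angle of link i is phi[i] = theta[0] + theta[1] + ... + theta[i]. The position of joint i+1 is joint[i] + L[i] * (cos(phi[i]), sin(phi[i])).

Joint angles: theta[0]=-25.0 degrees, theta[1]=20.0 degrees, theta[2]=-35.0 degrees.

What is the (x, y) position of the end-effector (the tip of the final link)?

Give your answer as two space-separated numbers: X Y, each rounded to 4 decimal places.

joint[0] = (0.0000, 0.0000)  (base)
link 0: phi[0] = -25 = -25 deg
  cos(-25 deg) = 0.9063, sin(-25 deg) = -0.4226
  joint[1] = (0.0000, 0.0000) + 6 * (0.9063, -0.4226) = (0.0000 + 5.4378, 0.0000 + -2.5357) = (5.4378, -2.5357)
link 1: phi[1] = -25 + 20 = -5 deg
  cos(-5 deg) = 0.9962, sin(-5 deg) = -0.0872
  joint[2] = (5.4378, -2.5357) + 11.5 * (0.9962, -0.0872) = (5.4378 + 11.4562, -2.5357 + -1.0023) = (16.8941, -3.5380)
link 2: phi[2] = -25 + 20 + -35 = -40 deg
  cos(-40 deg) = 0.7660, sin(-40 deg) = -0.6428
  joint[3] = (16.8941, -3.5380) + 3.8 * (0.7660, -0.6428) = (16.8941 + 2.9110, -3.5380 + -2.4426) = (19.8051, -5.9806)
End effector: (19.8051, -5.9806)

Answer: 19.8051 -5.9806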